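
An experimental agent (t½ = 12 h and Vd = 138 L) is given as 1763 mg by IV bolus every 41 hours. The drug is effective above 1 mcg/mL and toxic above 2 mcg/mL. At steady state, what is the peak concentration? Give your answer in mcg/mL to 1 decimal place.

14.1 mcg/mL

k = ln2/t½ = ln2/12 ≈ 0.057762 h⁻¹; fraction remaining f = e^(−kτ) = e^(−0.057762×41) ≈ 0.0936.
Accumulation ratio R = 1/(1 − f) ≈ 1/0.9064 ≈ 1.1033.
Each bolus raises the concentration by D/Vd = 1763/138 ≈ 12.775 mcg/mL.
Steady-state peak Cmax,ss = C₀·R ≈ 12.775 × 1.1033 ≈ 14.095 mcg/mL.
Peak 14.1 mcg/mL vs MTC 2 mcg/mL: exceeds toxic threshold.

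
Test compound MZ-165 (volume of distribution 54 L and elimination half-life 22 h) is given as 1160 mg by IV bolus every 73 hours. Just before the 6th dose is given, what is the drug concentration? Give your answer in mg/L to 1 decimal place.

f = (1/2)^(τ/t½) = (1/2)^(73/22) ≈ 0.1003.
C₀ = D/Vd = 1160/54 ≈ 21.481 mg/L.
Before the 6th dose, 5 doses have been given. Superposition: Cmin = C₀·(f + f² + … + f^5).
≈ 21.481 × (0.1003 + 0.0101 + 0.0010 + 0.0001 + 0.0000) ≈ 21.481 × 0.1115 ≈ 2.395 mg/L.

2.4 mg/L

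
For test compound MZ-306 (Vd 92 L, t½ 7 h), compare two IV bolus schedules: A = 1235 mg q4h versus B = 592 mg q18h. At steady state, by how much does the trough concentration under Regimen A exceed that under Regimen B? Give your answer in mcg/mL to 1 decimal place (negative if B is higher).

Regimen A: f = (1/2)^(4/7) ≈ 0.6730; Cmin,ss = (1235/92)·f/(1−f) ≈ 27.628 mcg/mL.
Regimen B: f = (1/2)^(18/7) ≈ 0.1682; Cmin,ss = (592/92)·f/(1−f) ≈ 1.301 mcg/mL.
Difference ≈ 27.628 − 1.301 ≈ 26.327 mcg/mL.

26.3 mcg/mL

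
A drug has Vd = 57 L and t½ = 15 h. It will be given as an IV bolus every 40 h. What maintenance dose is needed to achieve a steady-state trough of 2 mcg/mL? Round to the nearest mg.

τ/t½ = 40/15 ≈ 2.6667, so f = (1/2)^(40/15) ≈ 0.157490.
Cmin,ss = (D/Vd)·f/(1−f), so D = Cmin,ss·Vd·(1−f)/f.
D = 2 × 57 × (1−f)/f ≈ 2 × 57 × 5.34961 ≈ 609.86 mg.

610 mg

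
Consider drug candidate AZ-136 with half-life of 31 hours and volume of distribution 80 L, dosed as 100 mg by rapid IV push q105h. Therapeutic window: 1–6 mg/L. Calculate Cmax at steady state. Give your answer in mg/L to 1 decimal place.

τ/t½ = 105/31 ≈ 3.3871, so fraction remaining f = (1/2)^(105/31) ≈ 0.0956.
At steady state, accumulation factor R = 1/(1 − e^(−kτ)) ≈ 1.1057.
Single-dose peak C₀ = D/Vd = 100/80 ≈ 1.250 mg/L.
Steady-state peak Cmax,ss = C₀·R ≈ 1.250 × 1.1057 ≈ 1.382 mg/L.
Peak 1.4 mg/L vs MTC 6 mg/L: below toxic threshold.

1.4 mg/L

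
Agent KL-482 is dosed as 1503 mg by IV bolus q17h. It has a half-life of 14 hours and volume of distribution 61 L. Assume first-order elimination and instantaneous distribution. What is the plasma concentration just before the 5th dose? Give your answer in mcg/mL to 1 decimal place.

f = (1/2)^(τ/t½) = (1/2)^(17/14) ≈ 0.4310.
C₀ = D/Vd = 1503/61 ≈ 24.639 mcg/mL.
Before the 5th dose, 4 doses have been given. Superposition: Cmin = C₀·(f + f² + … + f^4).
≈ 24.639 × (0.4310 + 0.1858 + 0.0801 + 0.0345) ≈ 24.639 × 0.7314 ≈ 18.021 mcg/mL.

18.0 mcg/mL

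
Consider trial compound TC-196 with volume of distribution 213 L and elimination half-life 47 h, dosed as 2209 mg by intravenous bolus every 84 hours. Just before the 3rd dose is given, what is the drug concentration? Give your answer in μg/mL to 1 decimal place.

f = (1/2)^(τ/t½) = (1/2)^(84/47) ≈ 0.2897.
C₀ = D/Vd = 2209/213 ≈ 10.371 μg/mL.
Before the 3rd dose, 2 doses have been given. Superposition: Cmin = C₀·(f + f²).
≈ 10.371 × (0.2897 + 0.0839) ≈ 10.371 × 0.3736 ≈ 3.875 μg/mL.

3.9 μg/mL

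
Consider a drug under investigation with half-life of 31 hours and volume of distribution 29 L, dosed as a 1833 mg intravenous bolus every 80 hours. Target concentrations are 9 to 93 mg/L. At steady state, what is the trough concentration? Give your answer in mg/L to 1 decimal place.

τ/t½ = 80/31 ≈ 2.5806, so fraction remaining f = (1/2)^(80/31) ≈ 0.1672.
Each bolus raises the concentration by D/Vd = 1833/29 ≈ 63.207 mg/L.
Steady-state trough Cmin,ss = C₀·f/(1−f) ≈ 63.207 × 0.1672/0.8328 ≈ 12.690 mg/L.
Trough 12.7 mg/L vs MEC 9 mg/L: adequate.

12.7 mg/L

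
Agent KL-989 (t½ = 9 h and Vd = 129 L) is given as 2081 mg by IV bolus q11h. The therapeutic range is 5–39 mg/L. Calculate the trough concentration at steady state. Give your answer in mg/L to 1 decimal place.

12.1 mg/L

Over one 11-h interval, 11/9 ≈ 1.2222 half-lives elapse, leaving f ≈ 0.4286 of each dose.
At steady state, accumulation factor R = 1/(1 − e^(−kτ)) ≈ 1.7501.
Each bolus raises the concentration by D/Vd = 2081/129 ≈ 16.132 mg/L.
Cmax,ss = C₀/(1 − f) ≈ 16.132/0.5714 ≈ 28.232 mg/L.
Steady-state trough Cmin,ss = Cmax,ss·f ≈ 28.232 × 0.4286 ≈ 12.100 mg/L.
Trough 12.1 mg/L vs MEC 5 mg/L: adequate.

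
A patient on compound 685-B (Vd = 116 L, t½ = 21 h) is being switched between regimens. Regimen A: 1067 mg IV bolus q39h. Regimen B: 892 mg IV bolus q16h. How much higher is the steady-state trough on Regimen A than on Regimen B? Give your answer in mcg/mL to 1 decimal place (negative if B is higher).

-7.5 mcg/mL

Regimen A: f = (1/2)^(39/21) ≈ 0.2760; Cmin,ss = (1067/116)·f/(1−f) ≈ 3.507 mcg/mL.
Regimen B: f = (1/2)^(16/21) ≈ 0.5897; Cmin,ss = (892/116)·f/(1−f) ≈ 11.052 mcg/mL.
Difference ≈ 3.507 − 11.052 ≈ -7.545 mcg/mL.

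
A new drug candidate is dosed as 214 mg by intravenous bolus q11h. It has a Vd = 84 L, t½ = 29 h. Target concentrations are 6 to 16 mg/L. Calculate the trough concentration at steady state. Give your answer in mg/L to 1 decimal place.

k = ln2/t½ = ln2/29 ≈ 0.023902 h⁻¹; fraction remaining f = e^(−kτ) = e^(−0.023902×11) ≈ 0.7688.
At steady state, accumulation factor R = 1/(1 − e^(−kτ)) ≈ 4.3253.
Each bolus raises the concentration by D/Vd = 214/84 ≈ 2.548 mg/L.
Cmax,ss = C₀/(1 − f) ≈ 2.548/0.2312 ≈ 11.021 mg/L.
One interval later, Cmin,ss = Cmax,ss·e^(−kτ) ≈ 11.021 × 0.7688 ≈ 8.473 mg/L.
Trough 8.5 mg/L vs MEC 6 mg/L: adequate.

8.5 mg/L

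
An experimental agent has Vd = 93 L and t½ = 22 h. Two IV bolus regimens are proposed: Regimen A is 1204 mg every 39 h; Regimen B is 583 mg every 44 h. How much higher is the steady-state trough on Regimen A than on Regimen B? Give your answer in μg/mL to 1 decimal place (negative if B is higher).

3.3 μg/mL

Regimen A: f = (1/2)^(39/22) ≈ 0.2927; Cmin,ss = (1204/93)·f/(1−f) ≈ 5.358 μg/mL.
Regimen B: f = (1/2)^(44/22) ≈ 0.2500; Cmin,ss = (583/93)·f/(1−f) ≈ 2.090 μg/mL.
Difference ≈ 5.358 − 2.090 ≈ 3.268 μg/mL.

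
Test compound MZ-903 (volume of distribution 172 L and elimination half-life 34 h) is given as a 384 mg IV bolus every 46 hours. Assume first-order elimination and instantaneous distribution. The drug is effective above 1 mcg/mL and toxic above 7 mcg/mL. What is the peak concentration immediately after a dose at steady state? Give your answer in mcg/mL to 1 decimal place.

k = ln2/t½ = ln2/34 ≈ 0.020387 h⁻¹; fraction remaining f = e^(−kτ) = e^(−0.020387×46) ≈ 0.3915.
Accumulation ratio R = 1/(1 − f) ≈ 1/0.6085 ≈ 1.6434.
Single-dose peak C₀ = D/Vd = 384/172 ≈ 2.233 mcg/mL.
Steady-state peak Cmax,ss = C₀·R ≈ 2.233 × 1.6434 ≈ 3.670 mcg/mL.
Peak 3.7 mcg/mL vs MTC 7 mcg/mL: below toxic threshold.

3.7 mcg/mL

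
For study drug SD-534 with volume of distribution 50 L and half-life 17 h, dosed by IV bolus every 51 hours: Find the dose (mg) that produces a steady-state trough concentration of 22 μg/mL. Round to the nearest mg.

τ/t½ = 51/17 ≈ 3, so f = (1/2)^(51/17) ≈ 0.125000.
Cmin,ss = (D/Vd)·f/(1−f), so D = Cmin,ss·Vd·(1−f)/f.
D = 22 × 50 × (1−f)/f ≈ 22 × 50 × 7.00000 ≈ 7700.00 mg.

7700 mg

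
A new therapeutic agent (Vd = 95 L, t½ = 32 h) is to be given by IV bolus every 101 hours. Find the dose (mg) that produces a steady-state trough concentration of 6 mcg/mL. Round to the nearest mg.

4512 mg

τ/t½ = 101/32 ≈ 3.1562, so f = (1/2)^(101/32) ≈ 0.112169.
Cmin,ss = (D/Vd)·f/(1−f), so D = Cmin,ss·Vd·(1−f)/f.
D = 6 × 95 × (1−f)/f ≈ 6 × 95 × 7.91512 ≈ 4511.62 mg.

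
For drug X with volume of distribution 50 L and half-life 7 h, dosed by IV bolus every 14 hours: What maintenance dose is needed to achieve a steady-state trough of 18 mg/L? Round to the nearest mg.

τ/t½ = 14/7 ≈ 2, so f = (1/2)^(14/7) ≈ 0.250000.
Cmin,ss = (D/Vd)·f/(1−f), so D = Cmin,ss·Vd·(1−f)/f.
D = 18 × 50 × (1−f)/f ≈ 18 × 50 × 3.00000 ≈ 2700.00 mg.

2700 mg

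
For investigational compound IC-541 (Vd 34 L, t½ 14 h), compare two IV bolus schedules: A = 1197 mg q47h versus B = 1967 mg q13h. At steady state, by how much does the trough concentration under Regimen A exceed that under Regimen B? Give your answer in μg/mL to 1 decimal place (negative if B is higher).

Regimen A: f = (1/2)^(47/14) ≈ 0.0976; Cmin,ss = (1197/34)·f/(1−f) ≈ 3.808 μg/mL.
Regimen B: f = (1/2)^(13/14) ≈ 0.5254; Cmin,ss = (1967/34)·f/(1−f) ≈ 64.045 μg/mL.
Difference ≈ 3.808 − 64.045 ≈ -60.237 μg/mL.

-60.2 μg/mL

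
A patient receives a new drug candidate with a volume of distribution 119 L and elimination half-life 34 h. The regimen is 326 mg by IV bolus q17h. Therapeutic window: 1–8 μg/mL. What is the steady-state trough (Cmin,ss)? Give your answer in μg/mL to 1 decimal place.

Over one 17-h interval, 17/34 ≈ 0.5 half-lives elapse, leaving f ≈ 0.7071 of each dose.
At steady state, accumulation factor R = 1/(1 − e^(−kτ)) ≈ 3.4141.
Each bolus raises the concentration by D/Vd = 326/119 ≈ 2.739 μg/mL.
Steady-state peak Cmax,ss = C₀·R ≈ 2.739 × 3.4141 ≈ 9.351 μg/mL.
One interval later, Cmin,ss = Cmax,ss·e^(−kτ) ≈ 9.351 × 0.7071 ≈ 6.612 μg/mL.
Trough 6.6 μg/mL vs MEC 1 μg/mL: adequate.

6.6 μg/mL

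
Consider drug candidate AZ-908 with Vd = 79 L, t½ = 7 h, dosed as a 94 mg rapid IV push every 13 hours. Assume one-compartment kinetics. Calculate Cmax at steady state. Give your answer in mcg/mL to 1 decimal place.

1.6 mcg/mL

Over one 13-h interval, 13/7 ≈ 1.8571 half-lives elapse, leaving f ≈ 0.2760 of each dose.
At steady state, accumulation factor R = 1/(1 − e^(−kτ)) ≈ 1.3812.
Single-dose peak C₀ = D/Vd = 94/79 ≈ 1.190 mcg/mL.
Steady-state peak Cmax,ss = C₀·R ≈ 1.190 × 1.3812 ≈ 1.644 mcg/mL.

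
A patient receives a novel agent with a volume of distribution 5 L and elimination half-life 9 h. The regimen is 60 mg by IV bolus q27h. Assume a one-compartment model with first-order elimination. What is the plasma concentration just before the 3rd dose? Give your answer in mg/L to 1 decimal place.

1.7 mg/L

f = (1/2)^(τ/t½) = (1/2)^(27/9) ≈ 0.1250.
C₀ = D/Vd = 60/5 ≈ 12.000 mg/L.
Before the 3rd dose, 2 doses have been given. Superposition: Cmin = C₀·(f + f²).
≈ 12.000 × (0.1250 + 0.0156) ≈ 12.000 × 0.1406 ≈ 1.687 mg/L.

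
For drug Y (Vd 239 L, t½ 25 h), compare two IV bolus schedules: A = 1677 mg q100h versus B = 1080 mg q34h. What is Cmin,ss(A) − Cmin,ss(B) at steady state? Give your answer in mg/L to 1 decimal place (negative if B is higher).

-2.4 mg/L

Regimen A: f = (1/2)^(100/25) ≈ 0.0625; Cmin,ss = (1677/239)·f/(1−f) ≈ 0.468 mg/L.
Regimen B: f = (1/2)^(34/25) ≈ 0.3896; Cmin,ss = (1080/239)·f/(1−f) ≈ 2.884 mg/L.
Difference ≈ 0.468 − 2.884 ≈ -2.416 mg/L.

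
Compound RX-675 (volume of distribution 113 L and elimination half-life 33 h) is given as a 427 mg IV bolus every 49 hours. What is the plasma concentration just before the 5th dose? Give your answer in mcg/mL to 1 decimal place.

f = (1/2)^(τ/t½) = (1/2)^(49/33) ≈ 0.3573.
C₀ = D/Vd = 427/113 ≈ 3.779 mcg/mL.
Before the 5th dose, 4 doses have been given. Superposition: Cmin = C₀·(f + f² + … + f^4).
≈ 3.779 × (0.3573 + 0.1277 + 0.0456 + 0.0163) ≈ 3.779 × 0.5469 ≈ 2.067 mcg/mL.

2.1 mcg/mL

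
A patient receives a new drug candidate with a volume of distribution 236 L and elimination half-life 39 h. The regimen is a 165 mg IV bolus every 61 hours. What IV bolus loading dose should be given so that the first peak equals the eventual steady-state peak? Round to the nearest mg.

249 mg

f = (1/2)^(61/39) ≈ 0.338188; accumulation ratio R = 1/(1−f) ≈ 1.51100.
Loading dose to hit Cmax,ss on first dose: D_load = D_maint·R ≈ 165 × 1.51100 ≈ 249.31 mg.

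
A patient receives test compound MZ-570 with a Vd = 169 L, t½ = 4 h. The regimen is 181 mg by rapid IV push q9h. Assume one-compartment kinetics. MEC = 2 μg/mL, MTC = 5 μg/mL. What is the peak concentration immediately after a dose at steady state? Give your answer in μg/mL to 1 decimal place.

1.4 μg/mL

k = ln2/t½ = ln2/4 ≈ 0.173287 h⁻¹; fraction remaining f = e^(−kτ) = e^(−0.173287×9) ≈ 0.2102.
Accumulation ratio R = 1/(1 − f) ≈ 1/0.7898 ≈ 1.2661.
Each bolus raises the concentration by D/Vd = 181/169 ≈ 1.071 μg/mL.
Steady-state peak Cmax,ss = C₀·R ≈ 1.071 × 1.2661 ≈ 1.356 μg/mL.
Peak 1.4 μg/mL vs MTC 5 μg/mL: below toxic threshold.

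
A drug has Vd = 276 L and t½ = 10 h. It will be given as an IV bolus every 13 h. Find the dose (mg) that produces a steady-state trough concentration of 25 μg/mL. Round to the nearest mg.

10090 mg

τ/t½ = 13/10 ≈ 1.3, so f = (1/2)^(13/10) ≈ 0.406126.
Cmin,ss = (D/Vd)·f/(1−f), so D = Cmin,ss·Vd·(1−f)/f.
D = 25 × 276 × (1−f)/f ≈ 25 × 276 × 1.46229 ≈ 10089.80 mg.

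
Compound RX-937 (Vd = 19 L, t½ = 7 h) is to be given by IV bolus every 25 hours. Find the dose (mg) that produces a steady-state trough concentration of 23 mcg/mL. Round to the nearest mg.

4758 mg

τ/t½ = 25/7 ≈ 3.5714, so f = (1/2)^(25/7) ≈ 0.084119.
Cmin,ss = (D/Vd)·f/(1−f), so D = Cmin,ss·Vd·(1−f)/f.
D = 23 × 19 × (1−f)/f ≈ 23 × 19 × 10.88792 ≈ 4758.02 mg.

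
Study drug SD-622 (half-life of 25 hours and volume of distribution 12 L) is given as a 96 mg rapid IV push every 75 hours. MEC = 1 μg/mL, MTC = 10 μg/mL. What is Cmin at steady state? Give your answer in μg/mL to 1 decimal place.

The dosing interval is 3 half-lives, so f = 2^(−3) = 0.125.
Accumulation ratio R = 1/(1 − f) = 1/0.875 = 8/7.
Single-dose peak C₀ = D/Vd = 96/12 = 8 μg/mL.
Steady-state peak Cmax,ss = C₀·R = 8 × 8/7 ≈ 9.143 μg/mL.
Steady-state trough Cmin,ss = Cmax,ss·f ≈ 9.143 × 0.125 ≈ 1.143 μg/mL.
Trough 1.1 μg/mL vs MEC 1 μg/mL: adequate.

1.1 μg/mL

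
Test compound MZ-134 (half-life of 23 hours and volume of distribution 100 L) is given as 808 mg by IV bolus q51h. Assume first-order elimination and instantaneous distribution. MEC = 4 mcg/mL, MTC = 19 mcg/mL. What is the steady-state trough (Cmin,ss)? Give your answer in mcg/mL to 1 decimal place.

Over one 51-h interval, 51/23 ≈ 2.2174 half-lives elapse, leaving f ≈ 0.2150 of each dose.
At steady state, accumulation factor R = 1/(1 − e^(−kτ)) ≈ 1.2739.
Each bolus raises the concentration by D/Vd = 808/100 ≈ 8.080 mcg/mL.
Cmax,ss = C₀/(1 − f) ≈ 8.080/0.7850 ≈ 10.293 mcg/mL.
One interval later, Cmin,ss = Cmax,ss·e^(−kτ) ≈ 10.293 × 0.2150 ≈ 2.213 mcg/mL.
Trough 2.2 mcg/mL vs MEC 4 mcg/mL: subtherapeutic.

2.2 mcg/mL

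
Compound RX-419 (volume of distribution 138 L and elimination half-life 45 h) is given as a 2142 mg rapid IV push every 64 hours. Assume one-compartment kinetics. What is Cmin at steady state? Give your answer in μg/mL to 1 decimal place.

9.2 μg/mL

τ/t½ = 64/45 ≈ 1.4222, so fraction remaining f = (1/2)^(64/45) ≈ 0.3731.
Accumulation ratio R = 1/(1 − f) ≈ 1/0.6269 ≈ 1.5952.
Single-dose peak C₀ = D/Vd = 2142/138 ≈ 15.522 μg/mL.
Cmax,ss = C₀/(1 − f) ≈ 15.522/0.6269 ≈ 24.760 μg/mL.
One interval later, Cmin,ss = Cmax,ss·e^(−kτ) ≈ 24.760 × 0.3731 ≈ 9.238 μg/mL.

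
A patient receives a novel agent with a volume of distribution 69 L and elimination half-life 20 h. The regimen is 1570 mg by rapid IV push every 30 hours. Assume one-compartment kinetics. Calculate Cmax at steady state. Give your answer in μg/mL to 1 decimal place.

35.2 μg/mL

Over one 30-h interval, 30/20 ≈ 1.5 half-lives elapse, leaving f ≈ 0.3536 of each dose.
Accumulation ratio R = 1/(1 − f) ≈ 1/0.6464 ≈ 1.5470.
Single-dose peak C₀ = D/Vd = 1570/69 ≈ 22.754 μg/mL.
Steady-state peak Cmax,ss = C₀·R ≈ 22.754 × 1.5470 ≈ 35.200 μg/mL.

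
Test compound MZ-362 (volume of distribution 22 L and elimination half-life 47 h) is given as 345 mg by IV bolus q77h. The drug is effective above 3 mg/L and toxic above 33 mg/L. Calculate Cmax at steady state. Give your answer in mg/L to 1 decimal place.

Over one 77-h interval, 77/47 ≈ 1.6383 half-lives elapse, leaving f ≈ 0.3212 of each dose.
At steady state, accumulation factor R = 1/(1 − e^(−kτ)) ≈ 1.4732.
Each bolus raises the concentration by D/Vd = 345/22 ≈ 15.682 mg/L.
Cmax,ss = C₀/(1 − f) ≈ 15.682/0.6788 ≈ 23.103 mg/L.
Peak 23.1 mg/L vs MTC 33 mg/L: below toxic threshold.

23.1 mg/L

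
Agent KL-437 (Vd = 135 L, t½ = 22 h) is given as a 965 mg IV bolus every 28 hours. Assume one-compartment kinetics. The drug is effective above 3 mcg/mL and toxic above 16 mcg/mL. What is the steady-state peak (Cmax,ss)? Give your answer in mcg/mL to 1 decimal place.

12.2 mcg/mL

τ/t½ = 28/22 ≈ 1.2727, so fraction remaining f = (1/2)^(28/22) ≈ 0.4139.
At steady state, accumulation factor R = 1/(1 − e^(−kτ)) ≈ 1.7062.
Each bolus raises the concentration by D/Vd = 965/135 ≈ 7.148 mcg/mL.
Cmax,ss = C₀/(1 − f) ≈ 7.148/0.5861 ≈ 12.196 mcg/mL.
Peak 12.2 mcg/mL vs MTC 16 mcg/mL: below toxic threshold.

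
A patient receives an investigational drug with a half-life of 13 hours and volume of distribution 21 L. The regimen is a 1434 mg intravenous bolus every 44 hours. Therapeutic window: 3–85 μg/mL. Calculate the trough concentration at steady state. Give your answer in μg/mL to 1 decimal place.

7.2 μg/mL

Over one 44-h interval, 44/13 ≈ 3.3846 half-lives elapse, leaving f ≈ 0.0957 of each dose.
At steady state, accumulation factor R = 1/(1 − e^(−kτ)) ≈ 1.1058.
Single-dose peak C₀ = D/Vd = 1434/21 ≈ 68.286 μg/mL.
Steady-state peak Cmax,ss = C₀·R ≈ 68.286 × 1.1058 ≈ 75.511 μg/mL.
Steady-state trough Cmin,ss = Cmax,ss·f ≈ 75.511 × 0.0957 ≈ 7.226 μg/mL.
Trough 7.2 μg/mL vs MEC 3 μg/mL: adequate.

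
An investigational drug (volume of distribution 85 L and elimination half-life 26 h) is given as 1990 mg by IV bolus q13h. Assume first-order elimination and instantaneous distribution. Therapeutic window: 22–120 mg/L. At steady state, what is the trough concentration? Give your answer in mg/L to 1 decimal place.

Over one 13-h interval, 13/26 ≈ 0.5 half-lives elapse, leaving f ≈ 0.7071 of each dose.
Accumulation ratio R = 1/(1 − f) ≈ 1/0.2929 ≈ 3.4141.
Single-dose peak C₀ = D/Vd = 1990/85 ≈ 23.412 mg/L.
Cmax,ss = C₀/(1 − f) ≈ 23.412/0.2929 ≈ 79.932 mg/L.
Steady-state trough Cmin,ss = Cmax,ss·f ≈ 79.932 × 0.7071 ≈ 56.520 mg/L.
Trough 56.5 mg/L vs MEC 22 mg/L: adequate.

56.5 mg/L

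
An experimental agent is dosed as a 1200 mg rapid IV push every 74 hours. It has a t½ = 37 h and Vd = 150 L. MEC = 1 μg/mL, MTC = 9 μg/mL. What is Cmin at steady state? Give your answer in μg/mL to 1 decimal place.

2.7 μg/mL

τ = 74 h = 2 half-lives, so f = (1/2)^2 = 0.25.
At steady state, R = 1/(1 − 0.25) = 4/3.
Single-dose peak C₀ = D/Vd = 1200/150 = 8 μg/mL.
Steady-state peak Cmax,ss = C₀·R = 8 × 4/3 ≈ 10.667 μg/mL.
Steady-state trough Cmin,ss = Cmax,ss·f ≈ 10.667 × 0.25 ≈ 2.667 μg/mL.
Trough 2.7 μg/mL vs MEC 1 μg/mL: adequate.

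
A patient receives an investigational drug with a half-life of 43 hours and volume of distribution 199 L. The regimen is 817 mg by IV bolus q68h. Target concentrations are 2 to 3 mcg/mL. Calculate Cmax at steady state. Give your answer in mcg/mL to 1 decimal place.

k = ln2/t½ = ln2/43 ≈ 0.016120 h⁻¹; fraction remaining f = e^(−kτ) = e^(−0.016120×68) ≈ 0.3342.
At steady state, accumulation factor R = 1/(1 − e^(−kτ)) ≈ 1.5020.
Single-dose peak C₀ = D/Vd = 817/199 ≈ 4.106 mcg/mL.
Cmax,ss = C₀/(1 − f) ≈ 4.106/0.6658 ≈ 6.167 mcg/mL.
Peak 6.2 mcg/mL vs MTC 3 mcg/mL: exceeds toxic threshold.

6.2 mcg/mL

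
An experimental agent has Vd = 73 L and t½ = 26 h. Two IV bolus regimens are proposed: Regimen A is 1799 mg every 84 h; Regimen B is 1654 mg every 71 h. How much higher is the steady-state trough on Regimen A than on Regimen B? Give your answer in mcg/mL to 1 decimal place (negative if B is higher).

-1.1 mcg/mL

Regimen A: f = (1/2)^(84/26) ≈ 0.1065; Cmin,ss = (1799/73)·f/(1−f) ≈ 2.937 mcg/mL.
Regimen B: f = (1/2)^(71/26) ≈ 0.1506; Cmin,ss = (1654/73)·f/(1−f) ≈ 4.017 mcg/mL.
Difference ≈ 2.937 − 4.017 ≈ -1.080 mcg/mL.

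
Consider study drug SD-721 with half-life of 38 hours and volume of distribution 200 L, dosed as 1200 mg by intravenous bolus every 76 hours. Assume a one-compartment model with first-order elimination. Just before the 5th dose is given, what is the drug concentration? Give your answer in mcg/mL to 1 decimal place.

f = (1/2)^(τ/t½) = (1/2)^(76/38) ≈ 0.2500.
C₀ = D/Vd = 1200/200 ≈ 6.000 mcg/mL.
Before the 5th dose, 4 doses have been given. Superposition: Cmin = C₀·(f + f² + … + f^4).
≈ 6.000 × (0.2500 + 0.0625 + 0.0156 + 0.0039) ≈ 6.000 × 0.3320 ≈ 1.992 mcg/mL.

2.0 mcg/mL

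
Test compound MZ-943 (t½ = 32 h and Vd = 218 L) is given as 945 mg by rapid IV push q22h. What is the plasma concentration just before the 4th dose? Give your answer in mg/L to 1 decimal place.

f = (1/2)^(τ/t½) = (1/2)^(22/32) ≈ 0.6209.
C₀ = D/Vd = 945/218 ≈ 4.335 mg/L.
Before the 4th dose, 3 doses have been given. Superposition: Cmin = C₀·(f + f² + … + f^3).
≈ 4.335 × (0.6209 + 0.3855 + 0.2394) ≈ 4.335 × 1.2458 ≈ 5.401 mg/L.

5.4 mg/L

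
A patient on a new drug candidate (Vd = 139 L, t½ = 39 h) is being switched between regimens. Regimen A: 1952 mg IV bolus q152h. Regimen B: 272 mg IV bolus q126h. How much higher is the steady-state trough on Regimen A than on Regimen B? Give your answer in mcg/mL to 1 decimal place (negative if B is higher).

0.8 mcg/mL

Regimen A: f = (1/2)^(152/39) ≈ 0.0671; Cmin,ss = (1952/139)·f/(1−f) ≈ 1.010 mcg/mL.
Regimen B: f = (1/2)^(126/39) ≈ 0.1065; Cmin,ss = (272/139)·f/(1−f) ≈ 0.233 mcg/mL.
Difference ≈ 1.010 − 0.233 ≈ 0.777 mcg/mL.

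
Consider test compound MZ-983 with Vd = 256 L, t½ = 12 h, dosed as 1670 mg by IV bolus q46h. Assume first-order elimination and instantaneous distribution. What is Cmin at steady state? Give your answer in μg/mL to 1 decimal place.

Over one 46-h interval, 46/12 ≈ 3.8333 half-lives elapse, leaving f ≈ 0.0702 of each dose.
At steady state, accumulation factor R = 1/(1 − e^(−kτ)) ≈ 1.0755.
Each bolus raises the concentration by D/Vd = 1670/256 ≈ 6.523 μg/mL.
Steady-state peak Cmax,ss = C₀·R ≈ 6.523 × 1.0755 ≈ 7.015 μg/mL.
One interval later, Cmin,ss = Cmax,ss·e^(−kτ) ≈ 7.015 × 0.0702 ≈ 0.492 μg/mL.

0.5 μg/mL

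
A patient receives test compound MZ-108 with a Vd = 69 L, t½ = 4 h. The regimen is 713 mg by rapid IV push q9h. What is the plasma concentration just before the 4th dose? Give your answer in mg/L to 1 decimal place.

2.7 mg/L

f = (1/2)^(τ/t½) = (1/2)^(9/4) ≈ 0.2102.
C₀ = D/Vd = 713/69 ≈ 10.333 mg/L.
Before the 4th dose, 3 doses have been given. Superposition: Cmin = C₀·(f + f² + … + f^3).
≈ 10.333 × (0.2102 + 0.0442 + 0.0093) ≈ 10.333 × 0.2637 ≈ 2.725 mg/L.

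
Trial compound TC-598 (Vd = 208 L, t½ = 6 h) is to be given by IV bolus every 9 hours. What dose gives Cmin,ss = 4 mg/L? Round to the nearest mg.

1521 mg

τ/t½ = 9/6 ≈ 1.5, so f = (1/2)^(9/6) ≈ 0.353553.
Cmin,ss = (D/Vd)·f/(1−f), so D = Cmin,ss·Vd·(1−f)/f.
D = 4 × 208 × (1−f)/f ≈ 4 × 208 × 1.82843 ≈ 1521.25 mg.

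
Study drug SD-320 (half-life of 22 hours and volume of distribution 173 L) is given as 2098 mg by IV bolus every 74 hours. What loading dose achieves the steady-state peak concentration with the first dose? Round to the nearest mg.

2324 mg

f = (1/2)^(74/22) ≈ 0.097150; accumulation ratio R = 1/(1−f) ≈ 1.10760.
Loading dose to hit Cmax,ss on first dose: D_load = D_maint·R ≈ 2098 × 1.10760 ≈ 2323.74 mg.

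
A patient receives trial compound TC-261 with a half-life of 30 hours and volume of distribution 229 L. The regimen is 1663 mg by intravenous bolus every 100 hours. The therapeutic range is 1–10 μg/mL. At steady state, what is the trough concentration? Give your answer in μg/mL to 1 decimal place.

Over one 100-h interval, 100/30 ≈ 3.3333 half-lives elapse, leaving f ≈ 0.0992 of each dose.
At steady state, accumulation factor R = 1/(1 − e^(−kτ)) ≈ 1.1101.
Each bolus raises the concentration by D/Vd = 1663/229 ≈ 7.262 μg/mL.
Cmax,ss = C₀/(1 − f) ≈ 7.262/0.9008 ≈ 8.062 μg/mL.
Steady-state trough Cmin,ss = Cmax,ss·f ≈ 8.062 × 0.0992 ≈ 0.800 μg/mL.
Trough 0.8 μg/mL vs MEC 1 μg/mL: subtherapeutic.

0.8 μg/mL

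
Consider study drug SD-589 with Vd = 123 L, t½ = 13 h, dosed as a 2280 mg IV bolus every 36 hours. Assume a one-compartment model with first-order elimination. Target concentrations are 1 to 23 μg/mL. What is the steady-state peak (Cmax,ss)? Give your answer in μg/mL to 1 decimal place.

21.7 μg/mL

τ/t½ = 36/13 ≈ 2.7692, so fraction remaining f = (1/2)^(36/13) ≈ 0.1467.
Accumulation ratio R = 1/(1 − f) ≈ 1/0.8533 ≈ 1.1719.
Single-dose peak C₀ = D/Vd = 2280/123 ≈ 18.537 μg/mL.
Steady-state peak Cmax,ss = C₀·R ≈ 18.537 × 1.1719 ≈ 21.724 μg/mL.
Peak 21.7 μg/mL vs MTC 23 μg/mL: below toxic threshold.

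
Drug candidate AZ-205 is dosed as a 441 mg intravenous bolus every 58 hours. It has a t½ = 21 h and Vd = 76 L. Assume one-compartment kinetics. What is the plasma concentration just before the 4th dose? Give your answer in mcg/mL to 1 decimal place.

f = (1/2)^(τ/t½) = (1/2)^(58/21) ≈ 0.1474.
C₀ = D/Vd = 441/76 ≈ 5.803 mcg/mL.
Before the 4th dose, 3 doses have been given. Superposition: Cmin = C₀·(f + f² + … + f^3).
≈ 5.803 × (0.1474 + 0.0217 + 0.0032) ≈ 5.803 × 0.1723 ≈ 1.000 mcg/mL.

1.0 mcg/mL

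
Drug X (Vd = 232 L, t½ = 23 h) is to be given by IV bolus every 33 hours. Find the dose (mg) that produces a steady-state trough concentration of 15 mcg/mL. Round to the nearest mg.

τ/t½ = 33/23 ≈ 1.4348, so f = (1/2)^(33/23) ≈ 0.369903.
Cmin,ss = (D/Vd)·f/(1−f), so D = Cmin,ss·Vd·(1−f)/f.
D = 15 × 232 × (1−f)/f ≈ 15 × 232 × 1.70341 ≈ 5927.87 mg.

5928 mg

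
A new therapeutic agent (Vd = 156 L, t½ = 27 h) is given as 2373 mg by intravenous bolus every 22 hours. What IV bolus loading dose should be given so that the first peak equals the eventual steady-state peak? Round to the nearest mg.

f = (1/2)^(22/27) ≈ 0.568481; accumulation ratio R = 1/(1−f) ≈ 2.31740.
Loading dose to hit Cmax,ss on first dose: D_load = D_maint·R ≈ 2373 × 2.31740 ≈ 5499.19 mg.

5499 mg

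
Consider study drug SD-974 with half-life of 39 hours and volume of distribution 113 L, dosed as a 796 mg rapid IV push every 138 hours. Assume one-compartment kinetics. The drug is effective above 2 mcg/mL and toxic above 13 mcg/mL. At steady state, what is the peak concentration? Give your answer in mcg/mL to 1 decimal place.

τ/t½ = 138/39 ≈ 3.5385, so fraction remaining f = (1/2)^(138/39) ≈ 0.0861.
Accumulation ratio R = 1/(1 − f) ≈ 1/0.9139 ≈ 1.0942.
Single-dose peak C₀ = D/Vd = 796/113 ≈ 7.044 mcg/mL.
Steady-state peak Cmax,ss = C₀·R ≈ 7.044 × 1.0942 ≈ 7.708 mcg/mL.
Peak 7.7 mcg/mL vs MTC 13 mcg/mL: below toxic threshold.

7.7 mcg/mL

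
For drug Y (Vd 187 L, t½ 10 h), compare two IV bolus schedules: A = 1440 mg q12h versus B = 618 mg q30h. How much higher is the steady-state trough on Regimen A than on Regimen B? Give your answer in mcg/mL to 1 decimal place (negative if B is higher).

Regimen A: f = (1/2)^(12/10) ≈ 0.4353; Cmin,ss = (1440/187)·f/(1−f) ≈ 5.936 mcg/mL.
Regimen B: f = (1/2)^(30/10) ≈ 0.1250; Cmin,ss = (618/187)·f/(1−f) ≈ 0.472 mcg/mL.
Difference ≈ 5.936 − 0.472 ≈ 5.464 mcg/mL.

5.5 mcg/mL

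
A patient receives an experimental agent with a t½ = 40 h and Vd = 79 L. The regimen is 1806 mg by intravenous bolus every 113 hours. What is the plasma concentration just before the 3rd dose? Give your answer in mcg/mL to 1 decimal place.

3.7 mcg/mL

f = (1/2)^(τ/t½) = (1/2)^(113/40) ≈ 0.1411.
C₀ = D/Vd = 1806/79 ≈ 22.861 mcg/mL.
Before the 3rd dose, 2 doses have been given. Superposition: Cmin = C₀·(f + f²).
≈ 22.861 × (0.1411 + 0.0199) ≈ 22.861 × 0.1610 ≈ 3.681 mcg/mL.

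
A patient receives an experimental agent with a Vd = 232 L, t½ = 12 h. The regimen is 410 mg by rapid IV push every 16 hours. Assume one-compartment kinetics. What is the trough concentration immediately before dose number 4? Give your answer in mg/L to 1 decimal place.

1.1 mg/L

f = (1/2)^(τ/t½) = (1/2)^(16/12) ≈ 0.3969.
C₀ = D/Vd = 410/232 ≈ 1.767 mg/L.
Before the 4th dose, 3 doses have been given. Superposition: Cmin = C₀·(f + f² + … + f^3).
≈ 1.767 × (0.3969 + 0.1575 + 0.0625) ≈ 1.767 × 0.6169 ≈ 1.090 mg/L.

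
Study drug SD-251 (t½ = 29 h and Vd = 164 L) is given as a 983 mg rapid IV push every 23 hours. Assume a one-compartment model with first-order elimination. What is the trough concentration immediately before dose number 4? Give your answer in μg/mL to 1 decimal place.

f = (1/2)^(τ/t½) = (1/2)^(23/29) ≈ 0.5771.
C₀ = D/Vd = 983/164 ≈ 5.994 μg/mL.
Before the 4th dose, 3 doses have been given. Superposition: Cmin = C₀·(f + f² + … + f^3).
≈ 5.994 × (0.5771 + 0.3330 + 0.1922) ≈ 5.994 × 1.1023 ≈ 6.607 μg/mL.

6.6 μg/mL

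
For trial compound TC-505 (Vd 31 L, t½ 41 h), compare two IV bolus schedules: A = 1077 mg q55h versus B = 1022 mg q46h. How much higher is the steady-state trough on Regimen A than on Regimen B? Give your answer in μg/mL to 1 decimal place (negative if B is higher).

Regimen A: f = (1/2)^(55/41) ≈ 0.3946; Cmin,ss = (1077/31)·f/(1−f) ≈ 22.645 μg/mL.
Regimen B: f = (1/2)^(46/41) ≈ 0.4595; Cmin,ss = (1022/31)·f/(1−f) ≈ 28.027 μg/mL.
Difference ≈ 22.645 − 28.027 ≈ -5.382 μg/mL.

-5.4 μg/mL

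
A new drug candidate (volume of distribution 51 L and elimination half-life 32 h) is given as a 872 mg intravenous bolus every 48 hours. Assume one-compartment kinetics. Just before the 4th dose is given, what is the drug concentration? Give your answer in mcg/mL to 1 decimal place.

f = (1/2)^(τ/t½) = (1/2)^(48/32) ≈ 0.3536.
C₀ = D/Vd = 872/51 ≈ 17.098 mcg/mL.
Before the 4th dose, 3 doses have been given. Superposition: Cmin = C₀·(f + f² + … + f^3).
≈ 17.098 × (0.3536 + 0.1250 + 0.0442) ≈ 17.098 × 0.5228 ≈ 8.939 mcg/mL.

8.9 mcg/mL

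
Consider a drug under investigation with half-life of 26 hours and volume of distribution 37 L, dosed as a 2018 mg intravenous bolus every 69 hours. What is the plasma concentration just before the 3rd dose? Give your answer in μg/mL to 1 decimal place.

f = (1/2)^(τ/t½) = (1/2)^(69/26) ≈ 0.1589.
C₀ = D/Vd = 2018/37 ≈ 54.541 μg/mL.
Before the 3rd dose, 2 doses have been given. Superposition: Cmin = C₀·(f + f²).
≈ 54.541 × (0.1589 + 0.0252) ≈ 54.541 × 0.1841 ≈ 10.041 μg/mL.

10.0 μg/mL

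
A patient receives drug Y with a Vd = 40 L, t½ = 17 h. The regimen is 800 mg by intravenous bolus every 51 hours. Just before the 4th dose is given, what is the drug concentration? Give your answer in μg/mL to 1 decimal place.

f = (1/2)^(τ/t½) = (1/2)^(51/17) ≈ 0.1250.
C₀ = D/Vd = 800/40 ≈ 20.000 μg/mL.
Before the 4th dose, 3 doses have been given. Superposition: Cmin = C₀·(f + f² + … + f^3).
≈ 20.000 × (0.1250 + 0.0156 + 0.0020) ≈ 20.000 × 0.1426 ≈ 2.852 μg/mL.

2.9 μg/mL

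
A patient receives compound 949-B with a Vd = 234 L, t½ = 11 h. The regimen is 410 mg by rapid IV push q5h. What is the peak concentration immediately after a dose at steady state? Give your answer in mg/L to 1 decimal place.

k = ln2/t½ = ln2/11 ≈ 0.063013 h⁻¹; fraction remaining f = e^(−kτ) = e^(−0.063013×5) ≈ 0.7297.
Accumulation ratio R = 1/(1 − f) ≈ 1/0.2703 ≈ 3.6996.
Each bolus raises the concentration by D/Vd = 410/234 ≈ 1.752 mg/L.
Cmax,ss = C₀/(1 − f) ≈ 1.752/0.2703 ≈ 6.482 mg/L.

6.5 mg/L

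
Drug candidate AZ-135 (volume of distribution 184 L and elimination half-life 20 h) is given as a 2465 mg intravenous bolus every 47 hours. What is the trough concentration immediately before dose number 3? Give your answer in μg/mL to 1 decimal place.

3.1 μg/mL

f = (1/2)^(τ/t½) = (1/2)^(47/20) ≈ 0.1961.
C₀ = D/Vd = 2465/184 ≈ 13.397 μg/mL.
Before the 3rd dose, 2 doses have been given. Superposition: Cmin = C₀·(f + f²).
≈ 13.397 × (0.1961 + 0.0385) ≈ 13.397 × 0.2346 ≈ 3.143 μg/mL.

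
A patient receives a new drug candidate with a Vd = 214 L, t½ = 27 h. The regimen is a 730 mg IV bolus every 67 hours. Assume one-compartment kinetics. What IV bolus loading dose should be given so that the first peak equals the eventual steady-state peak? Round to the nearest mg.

889 mg

f = (1/2)^(67/27) ≈ 0.179060; accumulation ratio R = 1/(1−f) ≈ 1.21812.
Loading dose to hit Cmax,ss on first dose: D_load = D_maint·R ≈ 730 × 1.21812 ≈ 889.23 mg.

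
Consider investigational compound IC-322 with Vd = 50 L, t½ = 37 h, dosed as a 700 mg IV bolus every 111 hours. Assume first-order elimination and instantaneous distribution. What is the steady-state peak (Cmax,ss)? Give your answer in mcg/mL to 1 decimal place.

16.0 mcg/mL

The dosing interval is 3 half-lives, so f = 2^(−3) = 0.125.
At steady state, R = 1/(1 − 0.125) = 8/7.
Single-dose peak C₀ = D/Vd = 700/50 = 14 mcg/mL.
Steady-state peak Cmax,ss = C₀·R = 14 × 8/7 ≈ 16.000 mcg/mL.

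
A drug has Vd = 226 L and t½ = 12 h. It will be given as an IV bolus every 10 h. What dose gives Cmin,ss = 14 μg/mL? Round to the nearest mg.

τ/t½ = 10/12 ≈ 0.83333, so f = (1/2)^(10/12) ≈ 0.561231.
Cmin,ss = (D/Vd)·f/(1−f), so D = Cmin,ss·Vd·(1−f)/f.
D = 14 × 226 × (1−f)/f ≈ 14 × 226 × 0.78180 ≈ 2473.62 mg.

2474 mg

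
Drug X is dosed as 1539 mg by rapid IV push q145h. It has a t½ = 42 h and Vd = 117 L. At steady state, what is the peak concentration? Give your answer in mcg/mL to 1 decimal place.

τ/t½ = 145/42 ≈ 3.4524, so fraction remaining f = (1/2)^(145/42) ≈ 0.0914.
Accumulation ratio R = 1/(1 − f) ≈ 1/0.9086 ≈ 1.1006.
Each bolus raises the concentration by D/Vd = 1539/117 ≈ 13.154 mcg/mL.
Cmax,ss = C₀/(1 − f) ≈ 13.154/0.9086 ≈ 14.477 mcg/mL.

14.5 mcg/mL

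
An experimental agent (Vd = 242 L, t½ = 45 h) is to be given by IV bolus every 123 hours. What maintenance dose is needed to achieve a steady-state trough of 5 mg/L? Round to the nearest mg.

6836 mg

τ/t½ = 123/45 ≈ 2.7333, so f = (1/2)^(123/45) ≈ 0.150378.
Cmin,ss = (D/Vd)·f/(1−f), so D = Cmin,ss·Vd·(1−f)/f.
D = 5 × 242 × (1−f)/f ≈ 5 × 242 × 5.64991 ≈ 6836.39 mg.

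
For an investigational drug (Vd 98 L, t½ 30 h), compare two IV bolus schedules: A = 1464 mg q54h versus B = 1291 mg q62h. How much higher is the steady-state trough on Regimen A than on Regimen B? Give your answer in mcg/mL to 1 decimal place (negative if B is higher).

1.9 mcg/mL

Regimen A: f = (1/2)^(54/30) ≈ 0.2872; Cmin,ss = (1464/98)·f/(1−f) ≈ 6.019 mcg/mL.
Regimen B: f = (1/2)^(62/30) ≈ 0.2387; Cmin,ss = (1291/98)·f/(1−f) ≈ 4.130 mcg/mL.
Difference ≈ 6.019 − 4.130 ≈ 1.889 mcg/mL.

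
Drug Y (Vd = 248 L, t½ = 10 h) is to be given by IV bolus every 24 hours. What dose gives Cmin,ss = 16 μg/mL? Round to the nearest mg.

16975 mg

τ/t½ = 24/10 ≈ 2.4, so f = (1/2)^(24/10) ≈ 0.189465.
Cmin,ss = (D/Vd)·f/(1−f), so D = Cmin,ss·Vd·(1−f)/f.
D = 16 × 248 × (1−f)/f ≈ 16 × 248 × 4.27802 ≈ 16975.18 mg.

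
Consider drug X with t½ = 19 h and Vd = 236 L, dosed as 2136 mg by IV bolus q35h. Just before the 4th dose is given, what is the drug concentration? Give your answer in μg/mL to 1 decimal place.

3.4 μg/mL

f = (1/2)^(τ/t½) = (1/2)^(35/19) ≈ 0.2789.
C₀ = D/Vd = 2136/236 ≈ 9.051 μg/mL.
Before the 4th dose, 3 doses have been given. Superposition: Cmin = C₀·(f + f² + … + f^3).
≈ 9.051 × (0.2789 + 0.0778 + 0.0217) ≈ 9.051 × 0.3784 ≈ 3.425 μg/mL.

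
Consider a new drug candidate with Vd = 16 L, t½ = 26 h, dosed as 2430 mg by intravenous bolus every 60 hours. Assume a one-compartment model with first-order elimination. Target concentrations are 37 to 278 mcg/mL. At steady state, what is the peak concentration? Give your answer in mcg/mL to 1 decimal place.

Over one 60-h interval, 60/26 ≈ 2.3077 half-lives elapse, leaving f ≈ 0.2020 of each dose.
At steady state, accumulation factor R = 1/(1 − e^(−kτ)) ≈ 1.2531.
Single-dose peak C₀ = D/Vd = 2430/16 ≈ 151.875 mcg/mL.
Cmax,ss = C₀/(1 − f) ≈ 151.875/0.7980 ≈ 190.320 mcg/mL.
Peak 190.3 mcg/mL vs MTC 278 mcg/mL: below toxic threshold.

190.3 mcg/mL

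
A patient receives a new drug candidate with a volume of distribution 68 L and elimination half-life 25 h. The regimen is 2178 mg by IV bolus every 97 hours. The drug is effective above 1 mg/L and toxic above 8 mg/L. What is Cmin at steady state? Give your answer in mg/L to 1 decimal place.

Over one 97-h interval, 97/25 ≈ 3.88 half-lives elapse, leaving f ≈ 0.0679 of each dose.
Single-dose peak C₀ = D/Vd = 2178/68 ≈ 32.029 mg/L.
Steady-state trough Cmin,ss = C₀·f/(1−f) ≈ 32.029 × 0.0679/0.9321 ≈ 2.333 mg/L.
Trough 2.3 mg/L vs MEC 1 mg/L: adequate.

2.3 mg/L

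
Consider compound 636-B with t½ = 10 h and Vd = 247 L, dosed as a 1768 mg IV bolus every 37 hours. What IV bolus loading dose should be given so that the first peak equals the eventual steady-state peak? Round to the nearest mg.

1915 mg

f = (1/2)^(37/10) ≈ 0.076947; accumulation ratio R = 1/(1−f) ≈ 1.08336.
Loading dose to hit Cmax,ss on first dose: D_load = D_maint·R ≈ 1768 × 1.08336 ≈ 1915.38 mg.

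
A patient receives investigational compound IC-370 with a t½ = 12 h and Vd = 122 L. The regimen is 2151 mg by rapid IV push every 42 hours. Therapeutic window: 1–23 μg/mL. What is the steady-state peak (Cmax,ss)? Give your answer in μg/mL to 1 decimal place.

Over one 42-h interval, 42/12 ≈ 3.5 half-lives elapse, leaving f ≈ 0.0884 of each dose.
Accumulation ratio R = 1/(1 − f) ≈ 1/0.9116 ≈ 1.0970.
Single-dose peak C₀ = D/Vd = 2151/122 ≈ 17.631 μg/mL.
Cmax,ss = C₀/(1 − f) ≈ 17.631/0.9116 ≈ 19.341 μg/mL.
Peak 19.3 μg/mL vs MTC 23 μg/mL: below toxic threshold.

19.3 μg/mL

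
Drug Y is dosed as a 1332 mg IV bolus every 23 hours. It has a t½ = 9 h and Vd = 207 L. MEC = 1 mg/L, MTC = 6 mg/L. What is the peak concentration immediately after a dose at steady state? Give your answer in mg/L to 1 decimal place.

7.8 mg/L

k = ln2/t½ = ln2/9 ≈ 0.077016 h⁻¹; fraction remaining f = e^(−kτ) = e^(−0.077016×23) ≈ 0.1701.
Accumulation ratio R = 1/(1 − f) ≈ 1/0.8299 ≈ 1.2050.
Single-dose peak C₀ = D/Vd = 1332/207 ≈ 6.435 mg/L.
Steady-state peak Cmax,ss = C₀·R ≈ 6.435 × 1.2050 ≈ 7.754 mg/L.
Peak 7.8 mg/L vs MTC 6 mg/L: exceeds toxic threshold.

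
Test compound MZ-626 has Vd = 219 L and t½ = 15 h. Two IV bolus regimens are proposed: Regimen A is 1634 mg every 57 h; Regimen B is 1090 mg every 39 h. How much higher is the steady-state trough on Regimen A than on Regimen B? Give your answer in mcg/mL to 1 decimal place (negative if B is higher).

Regimen A: f = (1/2)^(57/15) ≈ 0.0718; Cmin,ss = (1634/219)·f/(1−f) ≈ 0.577 mcg/mL.
Regimen B: f = (1/2)^(39/15) ≈ 0.1649; Cmin,ss = (1090/219)·f/(1−f) ≈ 0.983 mcg/mL.
Difference ≈ 0.577 − 0.983 ≈ -0.406 mcg/mL.

-0.4 mcg/mL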